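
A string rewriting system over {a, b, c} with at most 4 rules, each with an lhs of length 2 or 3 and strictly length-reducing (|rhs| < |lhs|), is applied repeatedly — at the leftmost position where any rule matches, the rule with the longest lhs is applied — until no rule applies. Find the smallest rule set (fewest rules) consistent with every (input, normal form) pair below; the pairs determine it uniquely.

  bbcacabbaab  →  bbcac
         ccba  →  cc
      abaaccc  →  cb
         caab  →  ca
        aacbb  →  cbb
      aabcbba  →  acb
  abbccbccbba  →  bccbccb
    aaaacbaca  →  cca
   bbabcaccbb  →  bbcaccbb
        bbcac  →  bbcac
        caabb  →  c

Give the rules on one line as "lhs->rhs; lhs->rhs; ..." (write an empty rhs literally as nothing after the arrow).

  | bbcacabbaab => bbcacbaab => bbcacab => bbcac
  | ccba => cc
  | abaaccc => aaccc => ccc => cb
  | caab => ca

aac->c; ab->; ba->; ccc->cb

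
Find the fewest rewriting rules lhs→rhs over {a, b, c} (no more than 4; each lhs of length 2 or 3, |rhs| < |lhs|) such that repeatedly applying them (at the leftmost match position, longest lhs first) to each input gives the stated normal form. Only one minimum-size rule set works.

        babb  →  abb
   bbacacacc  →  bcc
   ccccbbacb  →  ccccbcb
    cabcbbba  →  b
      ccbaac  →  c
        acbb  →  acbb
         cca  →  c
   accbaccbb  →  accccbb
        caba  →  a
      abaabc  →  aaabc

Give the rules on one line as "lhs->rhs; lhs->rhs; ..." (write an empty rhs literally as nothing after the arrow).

  | babb => abb
  | bbacacacc => bcacacc => bcacc => bcc
  | ccccbbacb => ccccbcb
  | cabcbbba => bcbbba => bcbba => bcba => bca => b

ba->a; bac->c; ca->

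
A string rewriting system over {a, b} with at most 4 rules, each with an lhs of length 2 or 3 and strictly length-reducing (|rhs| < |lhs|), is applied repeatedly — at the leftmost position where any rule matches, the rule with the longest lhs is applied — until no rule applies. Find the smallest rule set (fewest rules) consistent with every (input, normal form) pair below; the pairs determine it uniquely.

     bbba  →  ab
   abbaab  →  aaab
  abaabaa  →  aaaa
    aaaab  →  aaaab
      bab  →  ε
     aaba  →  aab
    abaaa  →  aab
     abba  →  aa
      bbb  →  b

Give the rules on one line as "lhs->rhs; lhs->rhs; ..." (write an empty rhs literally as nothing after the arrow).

ba->b; baa->ab; bb->; bbb->ba

  | bbba => baa => ab
  | abbaab => aaab
  | abaabaa => aabbaa => aaaa
  | aaaab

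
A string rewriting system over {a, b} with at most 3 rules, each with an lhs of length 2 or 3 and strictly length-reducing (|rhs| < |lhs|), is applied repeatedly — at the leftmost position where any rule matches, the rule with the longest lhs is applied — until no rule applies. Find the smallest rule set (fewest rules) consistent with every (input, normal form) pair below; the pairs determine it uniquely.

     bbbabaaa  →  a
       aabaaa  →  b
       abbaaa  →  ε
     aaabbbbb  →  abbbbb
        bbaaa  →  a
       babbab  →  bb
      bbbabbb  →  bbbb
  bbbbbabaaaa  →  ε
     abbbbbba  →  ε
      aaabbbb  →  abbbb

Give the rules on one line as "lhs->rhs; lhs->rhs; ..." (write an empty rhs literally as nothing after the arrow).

  | bbbabaaa => babaaa => bbaaa => aaa => a
  | aabaaa => baaa => baa => ba => b
  | abbaaa => aaaa => aa => ε
  | aaabbbbb => abbbbb

aa->; ba->b; bba->a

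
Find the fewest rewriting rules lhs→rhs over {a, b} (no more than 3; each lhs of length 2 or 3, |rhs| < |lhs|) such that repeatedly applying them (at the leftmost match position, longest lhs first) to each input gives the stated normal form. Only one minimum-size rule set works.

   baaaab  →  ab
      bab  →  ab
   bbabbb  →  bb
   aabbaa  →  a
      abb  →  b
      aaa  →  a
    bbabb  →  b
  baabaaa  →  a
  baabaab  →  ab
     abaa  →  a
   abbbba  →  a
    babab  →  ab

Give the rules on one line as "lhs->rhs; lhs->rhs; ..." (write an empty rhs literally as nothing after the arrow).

  | baaaab => aaaab => aaab => aab => ab
  | bab => ab
  | bbabbb => babbb => abbb => bb
  | aabbaa => abbaa => baa => aa => a

aa->a; abb->b; ba->a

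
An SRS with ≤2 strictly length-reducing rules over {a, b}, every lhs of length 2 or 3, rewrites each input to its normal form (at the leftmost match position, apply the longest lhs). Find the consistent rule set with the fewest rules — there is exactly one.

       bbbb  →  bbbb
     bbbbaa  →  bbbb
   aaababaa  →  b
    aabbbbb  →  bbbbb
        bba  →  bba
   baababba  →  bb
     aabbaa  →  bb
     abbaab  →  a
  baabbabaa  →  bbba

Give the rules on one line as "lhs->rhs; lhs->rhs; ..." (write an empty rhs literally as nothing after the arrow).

aa->; ab->a

  | bbbb
  | bbbbaa => bbbb
  | aaababaa => ababaa => aabaa => baa => b
  | aabbbbb => bbbbb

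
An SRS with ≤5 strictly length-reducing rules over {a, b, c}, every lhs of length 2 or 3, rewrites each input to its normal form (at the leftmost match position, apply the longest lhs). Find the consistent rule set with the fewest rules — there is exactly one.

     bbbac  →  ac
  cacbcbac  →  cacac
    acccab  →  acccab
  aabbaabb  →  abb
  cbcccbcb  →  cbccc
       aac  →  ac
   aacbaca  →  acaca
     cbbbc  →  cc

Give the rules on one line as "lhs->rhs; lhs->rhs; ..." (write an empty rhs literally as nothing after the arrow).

  | bbbac => ac
  | cacbcbac => cacac
  | acccab
  | aabbaabb => abbaabb => abaabb => aaabb => aabb => abb

aa->a; ba->a; bbb->; bcb->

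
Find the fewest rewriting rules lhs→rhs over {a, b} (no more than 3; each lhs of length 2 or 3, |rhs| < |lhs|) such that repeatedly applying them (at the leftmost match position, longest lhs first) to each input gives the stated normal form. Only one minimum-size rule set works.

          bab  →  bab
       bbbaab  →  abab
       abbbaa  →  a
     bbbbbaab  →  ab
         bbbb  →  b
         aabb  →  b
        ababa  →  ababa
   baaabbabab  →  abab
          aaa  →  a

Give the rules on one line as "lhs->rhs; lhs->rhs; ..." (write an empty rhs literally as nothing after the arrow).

aa->a; abb->b; bb->a

  | bab
  | bbbaab => abaab => abab
  | abbbaa => bbaa => aaa => aa => a
  | bbbbbaab => abbbaab => bbaab => aaab => aab => ab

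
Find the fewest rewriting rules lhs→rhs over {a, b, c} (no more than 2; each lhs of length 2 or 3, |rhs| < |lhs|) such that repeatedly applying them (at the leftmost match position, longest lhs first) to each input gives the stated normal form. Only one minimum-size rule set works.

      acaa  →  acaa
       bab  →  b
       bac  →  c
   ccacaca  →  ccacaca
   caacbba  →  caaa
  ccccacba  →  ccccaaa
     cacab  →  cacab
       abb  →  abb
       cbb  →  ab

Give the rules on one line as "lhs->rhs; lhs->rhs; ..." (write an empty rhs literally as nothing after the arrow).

  | acaa
  | bab => b
  | bac => c
  | ccacaca

ba->; cb->a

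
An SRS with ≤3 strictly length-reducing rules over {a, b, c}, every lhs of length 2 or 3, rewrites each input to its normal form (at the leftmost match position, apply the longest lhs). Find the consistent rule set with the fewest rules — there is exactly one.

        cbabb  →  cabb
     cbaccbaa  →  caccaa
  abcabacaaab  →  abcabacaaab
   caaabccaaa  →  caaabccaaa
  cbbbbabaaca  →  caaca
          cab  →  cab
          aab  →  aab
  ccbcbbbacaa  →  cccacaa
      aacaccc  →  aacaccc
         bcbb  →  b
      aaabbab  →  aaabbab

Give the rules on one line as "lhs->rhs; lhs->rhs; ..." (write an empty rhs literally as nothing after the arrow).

baa->a; bcb->; cb->c

  | cbabb => cabb
  | cbaccbaa => caccbaa => caccaa
  | abcabacaaab
  | caaabccaaa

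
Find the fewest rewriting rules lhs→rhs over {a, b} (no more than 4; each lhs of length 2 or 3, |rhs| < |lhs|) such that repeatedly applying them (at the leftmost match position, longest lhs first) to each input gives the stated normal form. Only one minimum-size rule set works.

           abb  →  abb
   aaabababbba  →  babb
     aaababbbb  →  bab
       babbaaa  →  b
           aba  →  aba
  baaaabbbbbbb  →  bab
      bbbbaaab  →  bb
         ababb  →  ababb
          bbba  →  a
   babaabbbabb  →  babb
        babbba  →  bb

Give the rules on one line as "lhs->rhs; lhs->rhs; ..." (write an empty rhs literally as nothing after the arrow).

  | abb
  | aaabababbba => bababbba => babaa => babb
  | aaababbbb => babbbb => bab
  | babbaaa => baaa => b

aa->b; aaa->; bba->; bbb->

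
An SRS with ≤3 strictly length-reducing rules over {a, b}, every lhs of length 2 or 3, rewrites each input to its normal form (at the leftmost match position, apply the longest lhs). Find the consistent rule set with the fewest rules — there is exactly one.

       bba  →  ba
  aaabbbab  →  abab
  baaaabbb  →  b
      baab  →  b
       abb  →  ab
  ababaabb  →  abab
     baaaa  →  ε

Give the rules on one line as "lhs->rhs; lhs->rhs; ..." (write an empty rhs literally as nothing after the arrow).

  | bba => ba
  | aaabbbab => abbbab => abbab => abab
  | baaaabbb => aabbb => bbb => bb => b
  | baab => b

aa->; baa->; bb->b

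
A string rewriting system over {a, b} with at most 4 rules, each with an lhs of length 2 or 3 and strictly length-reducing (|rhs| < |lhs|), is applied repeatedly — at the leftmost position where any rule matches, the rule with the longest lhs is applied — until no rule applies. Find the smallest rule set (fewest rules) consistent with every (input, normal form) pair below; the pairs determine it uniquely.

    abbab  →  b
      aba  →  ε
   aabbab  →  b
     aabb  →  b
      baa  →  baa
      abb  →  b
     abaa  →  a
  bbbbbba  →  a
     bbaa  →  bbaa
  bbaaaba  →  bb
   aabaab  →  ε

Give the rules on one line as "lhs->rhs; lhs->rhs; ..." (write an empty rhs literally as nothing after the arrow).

aab->ab; ab->; aba->; bbb->

  | abbab => bab => b
  | aba => ε
  | aabbab => abbab => bab => b
  | aabb => abb => b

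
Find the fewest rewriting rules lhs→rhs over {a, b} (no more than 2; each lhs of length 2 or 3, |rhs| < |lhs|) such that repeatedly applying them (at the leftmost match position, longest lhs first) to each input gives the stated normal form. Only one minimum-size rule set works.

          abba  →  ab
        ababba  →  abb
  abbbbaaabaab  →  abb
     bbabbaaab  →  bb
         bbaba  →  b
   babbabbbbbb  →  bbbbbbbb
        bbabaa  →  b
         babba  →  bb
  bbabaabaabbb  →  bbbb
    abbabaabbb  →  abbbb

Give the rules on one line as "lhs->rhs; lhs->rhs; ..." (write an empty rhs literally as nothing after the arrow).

ba->b; bba->b

  | abba => ab
  | ababba => abbba => abb
  | abbbbaaabaab => abbbaabaab => abbabaab => abbaab => abab => abb
  | bbabbaaab => bbbaaab => bbaab => bab => bb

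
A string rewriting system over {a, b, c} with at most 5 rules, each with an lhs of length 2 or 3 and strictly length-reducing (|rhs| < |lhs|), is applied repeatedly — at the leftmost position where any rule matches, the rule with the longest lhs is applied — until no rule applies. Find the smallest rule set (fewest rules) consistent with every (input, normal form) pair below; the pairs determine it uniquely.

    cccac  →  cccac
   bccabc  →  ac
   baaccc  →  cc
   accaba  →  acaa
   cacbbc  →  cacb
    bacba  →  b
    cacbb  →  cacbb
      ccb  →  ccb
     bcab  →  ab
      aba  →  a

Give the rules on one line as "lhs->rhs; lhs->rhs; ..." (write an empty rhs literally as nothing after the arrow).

  | cccac
  | bccabc => cabc => ac
  | baaccc => baccc => bccc => cc
  | accaba => acaa

aba->a; ba->b; bc->; cab->a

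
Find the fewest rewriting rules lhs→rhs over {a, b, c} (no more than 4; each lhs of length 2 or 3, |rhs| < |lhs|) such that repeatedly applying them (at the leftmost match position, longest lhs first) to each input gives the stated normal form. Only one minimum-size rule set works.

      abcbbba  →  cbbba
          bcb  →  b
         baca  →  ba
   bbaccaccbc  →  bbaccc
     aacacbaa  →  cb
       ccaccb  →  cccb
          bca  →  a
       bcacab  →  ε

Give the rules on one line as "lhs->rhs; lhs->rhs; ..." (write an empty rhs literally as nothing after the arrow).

  | abcbbba => cbbba
  | bcb => b
  | baca => ba
  | bbaccaccbc => bbacccbc => bbaccc

aa->; ab->; bc->; ca->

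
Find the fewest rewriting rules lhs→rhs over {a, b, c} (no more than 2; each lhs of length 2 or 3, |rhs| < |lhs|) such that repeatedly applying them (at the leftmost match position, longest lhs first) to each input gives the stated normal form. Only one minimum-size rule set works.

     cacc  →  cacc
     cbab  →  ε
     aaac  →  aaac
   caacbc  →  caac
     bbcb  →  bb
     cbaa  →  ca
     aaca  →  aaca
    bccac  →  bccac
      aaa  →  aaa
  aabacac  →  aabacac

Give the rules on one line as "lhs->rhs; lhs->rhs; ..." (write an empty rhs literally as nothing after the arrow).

cb->; cba->c

  | cacc
  | cbab => cb => ε
  | aaac
  | caacbc => caac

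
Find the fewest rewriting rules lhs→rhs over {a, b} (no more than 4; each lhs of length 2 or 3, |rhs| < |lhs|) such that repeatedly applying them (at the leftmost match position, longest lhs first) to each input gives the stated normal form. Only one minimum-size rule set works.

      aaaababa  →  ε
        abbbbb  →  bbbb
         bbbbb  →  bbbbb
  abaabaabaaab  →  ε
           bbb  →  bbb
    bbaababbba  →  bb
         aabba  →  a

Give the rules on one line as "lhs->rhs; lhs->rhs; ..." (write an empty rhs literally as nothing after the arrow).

aaa->b; ab->; ba->

  | aaaababa => bababa => baba => ba => ε
  | abbbbb => bbbb
  | bbbbb
  | abaabaabaaab => aabaabaaab => aaabaaab => bbaaab => baab => ab => ε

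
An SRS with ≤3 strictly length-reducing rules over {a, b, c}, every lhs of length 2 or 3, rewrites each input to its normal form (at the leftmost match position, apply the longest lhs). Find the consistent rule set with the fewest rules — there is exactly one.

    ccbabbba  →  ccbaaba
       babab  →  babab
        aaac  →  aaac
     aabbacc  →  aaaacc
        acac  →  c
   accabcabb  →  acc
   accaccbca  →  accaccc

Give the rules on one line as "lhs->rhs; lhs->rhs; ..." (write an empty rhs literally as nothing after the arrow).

aca->; bb->a; bca->c

  | ccbabbba => ccbaaba
  | babab
  | aaac
  | aabbacc => aaaacc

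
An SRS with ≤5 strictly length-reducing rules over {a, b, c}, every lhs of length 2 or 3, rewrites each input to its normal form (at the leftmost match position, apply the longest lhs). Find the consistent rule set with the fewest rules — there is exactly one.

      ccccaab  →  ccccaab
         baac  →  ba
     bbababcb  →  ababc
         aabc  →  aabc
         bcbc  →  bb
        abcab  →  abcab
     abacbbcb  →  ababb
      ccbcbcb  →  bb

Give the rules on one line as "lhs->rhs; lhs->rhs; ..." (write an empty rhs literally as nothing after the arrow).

aac->a; bba->a; cb->c; cbc->b

  | ccccaab
  | baac => ba
  | bbababcb => ababcb => ababc
  | aabc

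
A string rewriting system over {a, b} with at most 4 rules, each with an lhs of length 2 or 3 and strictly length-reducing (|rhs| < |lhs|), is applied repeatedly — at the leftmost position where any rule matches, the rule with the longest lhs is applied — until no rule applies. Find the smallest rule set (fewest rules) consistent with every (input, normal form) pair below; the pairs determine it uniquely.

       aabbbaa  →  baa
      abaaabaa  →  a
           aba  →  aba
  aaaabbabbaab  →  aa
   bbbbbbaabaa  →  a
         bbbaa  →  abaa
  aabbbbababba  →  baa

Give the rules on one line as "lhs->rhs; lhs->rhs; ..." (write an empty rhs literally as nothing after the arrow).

  | aabbbaa => babbaa => baa
  | abaaabaa => abbbaa => aabaa => baaa => bb => a
  | aba
  | aaaabbabbaab => babbabbaab => babbaab => baab => bba => aa

aaa->b; aab->ba; bab->; bb->a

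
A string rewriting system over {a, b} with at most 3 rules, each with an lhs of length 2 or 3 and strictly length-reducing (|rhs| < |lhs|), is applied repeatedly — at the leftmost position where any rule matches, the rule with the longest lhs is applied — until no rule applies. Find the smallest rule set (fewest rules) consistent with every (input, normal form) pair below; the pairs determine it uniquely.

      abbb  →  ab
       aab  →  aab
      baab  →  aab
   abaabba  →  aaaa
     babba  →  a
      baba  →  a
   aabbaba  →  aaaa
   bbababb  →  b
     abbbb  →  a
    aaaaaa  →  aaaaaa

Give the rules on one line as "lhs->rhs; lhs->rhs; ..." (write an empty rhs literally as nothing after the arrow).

abb->a; ba->a; bab->

  | abbb => ab
  | aab
  | baab => aab
  | abaabba => aaabba => aaaa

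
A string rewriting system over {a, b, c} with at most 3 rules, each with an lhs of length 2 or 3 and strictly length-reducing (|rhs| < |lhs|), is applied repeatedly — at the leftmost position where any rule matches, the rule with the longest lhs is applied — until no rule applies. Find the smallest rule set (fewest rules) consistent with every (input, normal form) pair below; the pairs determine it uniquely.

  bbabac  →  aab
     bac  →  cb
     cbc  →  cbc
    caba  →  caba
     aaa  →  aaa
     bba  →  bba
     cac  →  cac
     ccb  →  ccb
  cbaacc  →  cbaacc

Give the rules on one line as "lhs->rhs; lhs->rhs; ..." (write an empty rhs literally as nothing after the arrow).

bac->cb; bcb->aa

  | bbabac => bbacb => bcbb => aab
  | bac => cb
  | cbc
  | caba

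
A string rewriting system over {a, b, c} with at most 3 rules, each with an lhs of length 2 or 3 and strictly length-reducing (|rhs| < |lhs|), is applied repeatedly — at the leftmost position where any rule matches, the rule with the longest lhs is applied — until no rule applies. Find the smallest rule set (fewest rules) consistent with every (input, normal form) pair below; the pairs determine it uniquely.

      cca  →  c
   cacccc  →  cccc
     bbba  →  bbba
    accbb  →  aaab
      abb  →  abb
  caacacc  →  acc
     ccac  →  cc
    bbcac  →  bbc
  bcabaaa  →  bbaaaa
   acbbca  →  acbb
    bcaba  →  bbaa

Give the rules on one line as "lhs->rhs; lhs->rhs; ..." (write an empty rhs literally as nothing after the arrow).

  | cca => c
  | cacccc => cccc
  | bbba
  | accbb => aaab

ca->; cab->ba; ccb->aa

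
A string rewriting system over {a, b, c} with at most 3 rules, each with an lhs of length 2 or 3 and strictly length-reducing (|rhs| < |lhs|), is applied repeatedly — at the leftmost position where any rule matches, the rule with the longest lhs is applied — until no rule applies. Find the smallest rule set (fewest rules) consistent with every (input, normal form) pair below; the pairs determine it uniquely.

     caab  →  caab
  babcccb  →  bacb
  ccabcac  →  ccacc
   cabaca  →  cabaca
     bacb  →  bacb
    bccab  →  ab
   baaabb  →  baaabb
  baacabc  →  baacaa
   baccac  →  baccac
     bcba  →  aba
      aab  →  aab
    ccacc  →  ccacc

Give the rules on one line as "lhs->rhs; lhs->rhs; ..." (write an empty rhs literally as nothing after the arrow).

bc->a; bca->c; bcc->

  | caab
  | babcccb => bacb
  | ccabcac => ccacc
  | cabaca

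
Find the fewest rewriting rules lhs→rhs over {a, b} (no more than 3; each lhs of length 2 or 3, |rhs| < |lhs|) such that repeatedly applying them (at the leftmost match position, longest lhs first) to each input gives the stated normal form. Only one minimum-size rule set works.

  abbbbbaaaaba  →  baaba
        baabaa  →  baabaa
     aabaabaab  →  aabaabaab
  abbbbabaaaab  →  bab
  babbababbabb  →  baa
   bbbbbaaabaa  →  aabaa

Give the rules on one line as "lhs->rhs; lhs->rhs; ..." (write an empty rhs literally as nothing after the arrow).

aaa->ba; bb->; bba->aa

  | abbbbbaaaaba => abbbaaaaba => abaaaaba => abbaaba => aaaaba => baaba
  | baabaa
  | aabaabaab
  | abbbbabaaaab => abbabaaaab => aaabaaaab => babaaaab => babbaab => baaaab => bbaab => aaab => bab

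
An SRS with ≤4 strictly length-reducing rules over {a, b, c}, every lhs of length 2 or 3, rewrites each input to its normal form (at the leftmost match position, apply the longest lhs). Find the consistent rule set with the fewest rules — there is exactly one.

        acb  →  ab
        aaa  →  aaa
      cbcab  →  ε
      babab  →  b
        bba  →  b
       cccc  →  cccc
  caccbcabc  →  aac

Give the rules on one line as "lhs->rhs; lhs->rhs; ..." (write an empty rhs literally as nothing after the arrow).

  | acb => ab
  | aaa
  | cbcab => bcab => ba => ε
  | babab => bab => b

ba->; cab->a; cb->b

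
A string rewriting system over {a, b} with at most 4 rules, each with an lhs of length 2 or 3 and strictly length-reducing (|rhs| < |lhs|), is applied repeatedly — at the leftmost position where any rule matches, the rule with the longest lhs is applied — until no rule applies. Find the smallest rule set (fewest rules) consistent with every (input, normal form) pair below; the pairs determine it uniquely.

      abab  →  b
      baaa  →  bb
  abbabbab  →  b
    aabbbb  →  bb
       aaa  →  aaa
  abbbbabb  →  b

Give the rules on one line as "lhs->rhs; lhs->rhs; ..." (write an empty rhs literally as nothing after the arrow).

  | abab => abb => ba => b
  | baaa => bba => bb
  | abbabbab => baabbab => bbbbab => bbab => bbb => b
  | aabbbb => ababb => abbb => bab => bb

abb->ba; ba->b; baa->bb; bbb->b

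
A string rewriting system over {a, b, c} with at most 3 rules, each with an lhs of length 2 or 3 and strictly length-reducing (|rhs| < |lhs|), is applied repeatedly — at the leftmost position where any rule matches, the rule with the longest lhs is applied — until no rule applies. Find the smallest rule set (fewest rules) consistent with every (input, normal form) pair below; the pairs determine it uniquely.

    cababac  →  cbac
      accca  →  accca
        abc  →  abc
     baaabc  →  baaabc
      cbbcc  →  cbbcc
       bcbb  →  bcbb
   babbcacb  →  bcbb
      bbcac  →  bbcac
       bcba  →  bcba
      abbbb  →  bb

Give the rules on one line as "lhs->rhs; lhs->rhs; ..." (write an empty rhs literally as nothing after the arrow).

aba->; abb->; acb->bb

  | cababac => cbac
  | accca
  | abc
  | baaabc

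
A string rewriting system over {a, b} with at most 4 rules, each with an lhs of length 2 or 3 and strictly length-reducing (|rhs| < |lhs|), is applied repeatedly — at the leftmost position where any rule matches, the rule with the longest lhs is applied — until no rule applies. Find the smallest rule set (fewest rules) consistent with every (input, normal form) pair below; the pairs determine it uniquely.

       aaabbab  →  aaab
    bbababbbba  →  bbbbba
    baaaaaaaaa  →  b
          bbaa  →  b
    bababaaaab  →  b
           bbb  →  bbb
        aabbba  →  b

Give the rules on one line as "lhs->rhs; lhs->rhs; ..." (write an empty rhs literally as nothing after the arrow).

  | aaabbab => aaab
  | bbababbbba => bbabbbba => bbbbba
  | baaaaaaaaa => abaaaaaaa => baaaaaa => abaaaa => baaa => aba => b
  | bbaa => bab => b

aba->b; abb->; baa->ab; bab->b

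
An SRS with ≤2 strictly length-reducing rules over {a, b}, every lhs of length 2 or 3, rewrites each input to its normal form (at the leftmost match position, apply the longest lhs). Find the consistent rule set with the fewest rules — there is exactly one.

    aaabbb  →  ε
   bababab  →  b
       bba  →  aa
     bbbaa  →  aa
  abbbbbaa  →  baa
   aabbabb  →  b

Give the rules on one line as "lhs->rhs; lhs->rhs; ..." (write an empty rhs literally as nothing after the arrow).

  | aaabbb => aabb => ab => ε
  | bababab => babab => bab => b
  | bba => aa
  | bbbaa => abaa => aa

ab->; bb->a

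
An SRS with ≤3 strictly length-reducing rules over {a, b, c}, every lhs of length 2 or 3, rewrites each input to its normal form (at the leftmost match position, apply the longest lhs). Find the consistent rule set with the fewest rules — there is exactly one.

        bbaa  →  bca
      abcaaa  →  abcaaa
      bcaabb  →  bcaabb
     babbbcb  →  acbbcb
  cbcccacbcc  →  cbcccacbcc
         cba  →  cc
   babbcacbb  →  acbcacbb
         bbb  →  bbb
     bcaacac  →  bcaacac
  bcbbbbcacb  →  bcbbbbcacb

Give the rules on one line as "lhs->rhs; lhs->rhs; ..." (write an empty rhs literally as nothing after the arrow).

  | bbaa => bca
  | abcaaa
  | bcaabb
  | babbbcb => acbbcb

ba->c; bab->ac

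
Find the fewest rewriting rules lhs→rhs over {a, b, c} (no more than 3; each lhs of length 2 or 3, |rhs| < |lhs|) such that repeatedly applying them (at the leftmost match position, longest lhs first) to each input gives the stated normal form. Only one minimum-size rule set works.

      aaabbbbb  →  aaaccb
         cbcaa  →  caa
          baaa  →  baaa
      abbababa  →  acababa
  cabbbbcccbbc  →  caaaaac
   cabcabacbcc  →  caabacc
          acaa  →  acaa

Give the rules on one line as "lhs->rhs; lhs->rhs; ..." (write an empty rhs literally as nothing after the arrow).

bb->c; bc->; ccc->aa

  | aaabbbbb => aaacbbb => aaaccb
  | cbcaa => caa
  | baaa
  | abbababa => acababa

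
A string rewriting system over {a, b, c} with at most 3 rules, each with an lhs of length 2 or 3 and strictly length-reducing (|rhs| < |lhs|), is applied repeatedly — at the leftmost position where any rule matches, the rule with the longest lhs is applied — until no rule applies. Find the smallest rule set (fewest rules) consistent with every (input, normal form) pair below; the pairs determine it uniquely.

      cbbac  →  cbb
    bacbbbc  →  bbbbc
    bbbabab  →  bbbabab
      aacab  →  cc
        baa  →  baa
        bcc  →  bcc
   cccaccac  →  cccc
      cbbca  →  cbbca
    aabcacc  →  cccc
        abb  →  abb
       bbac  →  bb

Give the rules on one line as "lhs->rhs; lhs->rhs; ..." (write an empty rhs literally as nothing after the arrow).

  | cbbac => cbb
  | bacbbbc => bbbbc
  | bbbabab
  | aacab => aab => cc

aab->cc; ac->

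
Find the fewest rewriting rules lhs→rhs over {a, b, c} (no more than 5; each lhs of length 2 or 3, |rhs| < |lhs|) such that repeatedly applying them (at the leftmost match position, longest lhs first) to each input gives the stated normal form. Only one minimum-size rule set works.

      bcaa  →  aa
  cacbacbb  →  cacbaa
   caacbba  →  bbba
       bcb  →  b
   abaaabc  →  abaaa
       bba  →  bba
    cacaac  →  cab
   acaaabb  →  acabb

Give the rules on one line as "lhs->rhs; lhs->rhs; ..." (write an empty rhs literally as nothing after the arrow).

bc->; caa->c; cbb->a; cc->b

  | bcaa => aa
  | cacbacbb => cacbaa
  | caacbba => ccbba => bbba
  | bcb => b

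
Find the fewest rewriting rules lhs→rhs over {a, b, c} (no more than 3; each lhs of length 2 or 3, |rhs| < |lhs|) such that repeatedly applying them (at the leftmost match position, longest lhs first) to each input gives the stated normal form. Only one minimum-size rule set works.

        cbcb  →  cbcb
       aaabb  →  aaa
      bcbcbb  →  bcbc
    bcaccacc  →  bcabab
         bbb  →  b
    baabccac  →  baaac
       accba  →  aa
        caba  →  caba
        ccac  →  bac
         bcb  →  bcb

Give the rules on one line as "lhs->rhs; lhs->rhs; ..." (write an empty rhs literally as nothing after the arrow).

  | cbcb
  | aaabb => aaa
  | bcbcbb => bcbc
  | bcaccacc => bcabacc => bcabab

bb->; cc->b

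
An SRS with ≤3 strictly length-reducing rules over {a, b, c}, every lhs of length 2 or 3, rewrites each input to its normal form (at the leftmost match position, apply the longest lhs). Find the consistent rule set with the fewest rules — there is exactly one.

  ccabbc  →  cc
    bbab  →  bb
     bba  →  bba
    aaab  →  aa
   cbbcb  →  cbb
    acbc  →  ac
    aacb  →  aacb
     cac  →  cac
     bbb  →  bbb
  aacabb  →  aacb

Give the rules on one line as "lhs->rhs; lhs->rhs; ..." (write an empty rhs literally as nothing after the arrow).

ab->; bc->

  | ccabbc => ccbc => cc
  | bbab => bb
  | bba
  | aaab => aa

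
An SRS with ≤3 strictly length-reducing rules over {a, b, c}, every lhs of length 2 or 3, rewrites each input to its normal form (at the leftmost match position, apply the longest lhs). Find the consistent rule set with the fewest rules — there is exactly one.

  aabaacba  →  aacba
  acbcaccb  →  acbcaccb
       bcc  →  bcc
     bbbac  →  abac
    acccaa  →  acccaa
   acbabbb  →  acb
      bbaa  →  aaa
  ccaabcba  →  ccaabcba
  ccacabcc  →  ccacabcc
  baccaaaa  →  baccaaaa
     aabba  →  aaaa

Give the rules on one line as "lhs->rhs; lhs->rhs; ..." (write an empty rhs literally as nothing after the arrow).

  | aabaacba => aacba
  | acbcaccb
  | bcc
  | bbbac => abac

baa->; bb->a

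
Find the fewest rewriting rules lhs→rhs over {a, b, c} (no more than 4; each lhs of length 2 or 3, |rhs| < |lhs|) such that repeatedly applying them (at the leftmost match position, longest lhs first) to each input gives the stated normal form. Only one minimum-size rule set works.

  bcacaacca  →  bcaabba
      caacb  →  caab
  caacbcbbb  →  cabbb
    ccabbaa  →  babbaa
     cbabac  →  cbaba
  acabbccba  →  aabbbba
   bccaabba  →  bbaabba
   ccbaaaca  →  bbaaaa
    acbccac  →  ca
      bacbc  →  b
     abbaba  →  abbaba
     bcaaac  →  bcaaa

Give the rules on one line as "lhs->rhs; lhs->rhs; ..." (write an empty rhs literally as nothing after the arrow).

  | bcacaacca => bcaaacca => bcaabba
  | caacb => caab
  | caacbcbbb => caabcbbb => cabbb
  | ccabbaa => babbaa

abc->; ac->a; acc->bb; cc->b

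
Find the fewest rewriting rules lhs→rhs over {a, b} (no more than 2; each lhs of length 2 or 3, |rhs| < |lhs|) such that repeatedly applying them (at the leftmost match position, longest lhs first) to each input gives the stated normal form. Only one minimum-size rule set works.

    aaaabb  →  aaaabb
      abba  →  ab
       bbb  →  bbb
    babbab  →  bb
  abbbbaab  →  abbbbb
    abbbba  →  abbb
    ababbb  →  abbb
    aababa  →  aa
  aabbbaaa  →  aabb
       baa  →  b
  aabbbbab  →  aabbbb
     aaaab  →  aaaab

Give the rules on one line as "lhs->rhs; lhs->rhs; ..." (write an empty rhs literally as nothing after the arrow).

ba->; baa->b

  | aaaabb
  | abba => ab
  | bbb
  | babbab => bbab => bb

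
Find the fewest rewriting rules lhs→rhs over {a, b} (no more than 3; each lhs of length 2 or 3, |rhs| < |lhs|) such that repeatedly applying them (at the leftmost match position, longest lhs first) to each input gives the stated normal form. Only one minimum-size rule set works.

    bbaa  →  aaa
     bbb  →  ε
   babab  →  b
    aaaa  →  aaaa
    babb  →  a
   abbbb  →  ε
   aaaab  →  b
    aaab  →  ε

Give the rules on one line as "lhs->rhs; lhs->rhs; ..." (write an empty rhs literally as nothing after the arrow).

  | bbaa => aaa
  | bbb => ab => ε
  | babab => bab => b
  | aaaa

aab->b; ab->; bb->a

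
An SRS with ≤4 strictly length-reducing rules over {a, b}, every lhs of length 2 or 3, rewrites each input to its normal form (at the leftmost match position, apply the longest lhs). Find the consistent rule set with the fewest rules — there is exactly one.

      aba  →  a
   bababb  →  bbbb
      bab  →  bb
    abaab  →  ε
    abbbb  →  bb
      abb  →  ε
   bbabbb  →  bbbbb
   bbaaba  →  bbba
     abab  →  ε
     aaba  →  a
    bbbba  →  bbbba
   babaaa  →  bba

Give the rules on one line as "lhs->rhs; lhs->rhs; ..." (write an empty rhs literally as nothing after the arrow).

aa->a; ab->; abb->; bab->bb

  | aba => a
  | bababb => bbabb => bbbb
  | bab => bb
  | abaab => aab => ab => ε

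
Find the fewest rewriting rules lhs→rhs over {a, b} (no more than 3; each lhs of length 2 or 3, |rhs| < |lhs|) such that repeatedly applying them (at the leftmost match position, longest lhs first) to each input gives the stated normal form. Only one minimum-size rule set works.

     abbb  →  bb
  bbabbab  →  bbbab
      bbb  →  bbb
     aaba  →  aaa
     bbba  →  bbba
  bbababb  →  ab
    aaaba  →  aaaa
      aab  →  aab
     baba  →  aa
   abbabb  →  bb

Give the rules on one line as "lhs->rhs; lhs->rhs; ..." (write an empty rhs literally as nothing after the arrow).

aba->aa; abb->b; baa->aa

  | abbb => bb
  | bbabbab => bbbab
  | bbb
  | aaba => aaa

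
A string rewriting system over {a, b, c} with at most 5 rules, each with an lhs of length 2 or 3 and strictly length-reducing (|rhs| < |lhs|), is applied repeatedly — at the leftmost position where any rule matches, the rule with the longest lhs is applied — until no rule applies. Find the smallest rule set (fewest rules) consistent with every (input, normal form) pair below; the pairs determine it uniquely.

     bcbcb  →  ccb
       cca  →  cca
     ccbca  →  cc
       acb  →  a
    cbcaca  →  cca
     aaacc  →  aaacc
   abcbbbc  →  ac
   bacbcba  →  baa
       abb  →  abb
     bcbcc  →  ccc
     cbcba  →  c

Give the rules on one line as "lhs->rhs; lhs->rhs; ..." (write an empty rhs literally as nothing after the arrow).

  | bcbcb => cbcb => ccb
  | cca
  | ccbca => cc
  | acb => a

acb->a; bc->c; bca->; cba->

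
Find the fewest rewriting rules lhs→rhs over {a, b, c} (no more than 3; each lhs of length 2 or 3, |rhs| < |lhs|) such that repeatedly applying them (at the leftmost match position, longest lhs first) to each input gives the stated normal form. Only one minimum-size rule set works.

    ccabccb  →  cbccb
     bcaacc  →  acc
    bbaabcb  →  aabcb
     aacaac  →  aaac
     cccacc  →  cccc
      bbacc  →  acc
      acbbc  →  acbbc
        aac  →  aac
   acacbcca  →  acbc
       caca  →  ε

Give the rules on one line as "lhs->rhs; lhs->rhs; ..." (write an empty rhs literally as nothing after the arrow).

ba->a; ca->

  | ccabccb => cbccb
  | bcaacc => bacc => acc
  | bbaabcb => baabcb => aabcb
  | aacaac => aaac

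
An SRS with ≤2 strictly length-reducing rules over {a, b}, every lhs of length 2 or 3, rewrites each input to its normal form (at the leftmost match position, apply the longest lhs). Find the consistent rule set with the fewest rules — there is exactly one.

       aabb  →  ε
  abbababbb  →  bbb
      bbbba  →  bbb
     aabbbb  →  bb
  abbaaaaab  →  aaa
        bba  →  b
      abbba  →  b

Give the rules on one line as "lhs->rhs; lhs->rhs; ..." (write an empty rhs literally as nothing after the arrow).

  | aabb => ab => ε
  | abbababbb => bababbb => babbb => bbb
  | bbbba => bbb
  | aabbbb => abbb => bb

ab->; ba->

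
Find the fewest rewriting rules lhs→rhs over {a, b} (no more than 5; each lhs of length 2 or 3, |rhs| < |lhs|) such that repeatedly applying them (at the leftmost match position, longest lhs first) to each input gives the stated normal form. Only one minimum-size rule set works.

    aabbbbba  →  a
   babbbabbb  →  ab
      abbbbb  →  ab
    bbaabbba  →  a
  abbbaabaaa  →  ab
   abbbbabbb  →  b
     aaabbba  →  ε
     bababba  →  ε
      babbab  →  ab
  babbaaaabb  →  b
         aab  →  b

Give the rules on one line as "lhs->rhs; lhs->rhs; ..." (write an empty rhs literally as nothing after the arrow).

  | aabbbbba => bbbbba => bbbba => bbba => bba => a
  | babbbabbb => bbbbabbb => bbbabbb => bbabbb => abbb => abb => ab
  | abbbbb => abbbb => abbb => abb => ab
  | bbaabbba => aabbba => bbba => bba => a

aa->; ba->b; bb->b; bba->a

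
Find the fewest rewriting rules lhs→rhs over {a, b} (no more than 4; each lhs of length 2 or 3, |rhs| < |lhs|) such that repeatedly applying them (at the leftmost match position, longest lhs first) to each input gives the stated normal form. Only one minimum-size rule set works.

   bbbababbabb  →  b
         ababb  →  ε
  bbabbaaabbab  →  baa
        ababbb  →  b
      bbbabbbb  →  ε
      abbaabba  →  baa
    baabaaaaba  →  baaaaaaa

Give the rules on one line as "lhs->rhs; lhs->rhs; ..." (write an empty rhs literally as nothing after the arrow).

  | bbbababbabb => bababbabb => baabbabb => bababb => baabb => bab => b
  | ababb => aabb => ab => ε
  | bbabbaaabbab => abbaaabbab => baaabbab => baabab => baaab => baa
  | ababbb => aabbb => abb => b

ab->; aba->aa; bb->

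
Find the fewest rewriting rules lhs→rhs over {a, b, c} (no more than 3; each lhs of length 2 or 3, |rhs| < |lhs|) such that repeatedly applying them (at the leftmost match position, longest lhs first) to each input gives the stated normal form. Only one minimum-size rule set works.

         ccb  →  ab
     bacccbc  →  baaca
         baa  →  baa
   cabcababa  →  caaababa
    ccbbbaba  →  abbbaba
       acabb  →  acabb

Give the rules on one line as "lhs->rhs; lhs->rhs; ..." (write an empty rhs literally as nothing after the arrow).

bc->a; cc->a

  | ccb => ab
  | bacccbc => baacbc => baaca
  | baa
  | cabcababa => caaababa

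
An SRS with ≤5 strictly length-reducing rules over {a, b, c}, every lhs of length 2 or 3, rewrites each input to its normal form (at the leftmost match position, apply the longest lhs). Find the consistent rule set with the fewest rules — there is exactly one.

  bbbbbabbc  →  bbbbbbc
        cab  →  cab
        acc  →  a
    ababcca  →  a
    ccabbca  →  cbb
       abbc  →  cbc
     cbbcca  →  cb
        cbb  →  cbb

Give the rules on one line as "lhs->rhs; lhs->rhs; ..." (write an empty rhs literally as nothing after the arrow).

  | bbbbbabbc => bbbbbbc
  | cab
  | acc => a
  | ababcca => abcca => aba => a

abb->cb; ba->; bca->bb; cc->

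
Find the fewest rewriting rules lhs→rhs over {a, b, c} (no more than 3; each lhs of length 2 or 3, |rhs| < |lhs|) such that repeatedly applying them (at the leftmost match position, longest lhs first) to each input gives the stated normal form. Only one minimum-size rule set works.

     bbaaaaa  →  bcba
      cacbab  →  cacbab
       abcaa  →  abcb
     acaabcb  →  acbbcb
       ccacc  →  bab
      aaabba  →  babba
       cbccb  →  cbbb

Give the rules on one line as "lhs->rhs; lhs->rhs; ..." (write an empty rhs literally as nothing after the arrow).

  | bbaaaaa => bcaaa => bcba
  | cacbab
  | abcaa => abcb
  | acaabcb => acbbcb

aa->b; baa->c; cc->b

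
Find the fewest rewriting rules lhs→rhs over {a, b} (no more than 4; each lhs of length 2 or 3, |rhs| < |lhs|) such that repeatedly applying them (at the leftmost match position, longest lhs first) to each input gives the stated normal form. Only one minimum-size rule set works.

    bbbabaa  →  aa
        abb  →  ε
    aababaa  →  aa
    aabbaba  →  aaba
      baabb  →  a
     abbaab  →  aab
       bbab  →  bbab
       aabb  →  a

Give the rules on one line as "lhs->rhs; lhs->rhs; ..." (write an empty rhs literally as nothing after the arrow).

  | bbbabaa => bbbaaa => bbaaa => baaa => aaa => aa
  | abb => ε
  | aababaa => aabaaa => aaaaa => aaaa => aaa => aa
  | aabbaba => aaba

aaa->aa; abb->; baa->aa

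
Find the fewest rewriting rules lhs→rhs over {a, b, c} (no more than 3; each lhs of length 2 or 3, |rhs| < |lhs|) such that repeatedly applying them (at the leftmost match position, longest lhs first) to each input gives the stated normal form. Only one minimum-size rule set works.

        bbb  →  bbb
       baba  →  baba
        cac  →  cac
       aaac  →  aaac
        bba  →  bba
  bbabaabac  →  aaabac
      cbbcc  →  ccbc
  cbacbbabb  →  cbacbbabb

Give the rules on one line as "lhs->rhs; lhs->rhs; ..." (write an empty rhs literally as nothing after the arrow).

  | bbb
  | baba
  | cac
  | aaac

baa->aa; bbc->cb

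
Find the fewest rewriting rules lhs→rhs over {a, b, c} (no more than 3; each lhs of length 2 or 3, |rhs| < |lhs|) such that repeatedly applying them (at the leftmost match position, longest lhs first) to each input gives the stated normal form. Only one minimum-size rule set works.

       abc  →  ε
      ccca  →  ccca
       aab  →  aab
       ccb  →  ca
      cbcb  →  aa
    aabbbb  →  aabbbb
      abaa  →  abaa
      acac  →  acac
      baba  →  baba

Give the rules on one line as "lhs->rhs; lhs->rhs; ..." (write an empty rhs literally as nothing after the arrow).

abc->; cb->a

  | abc => ε
  | ccca
  | aab
  | ccb => ca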